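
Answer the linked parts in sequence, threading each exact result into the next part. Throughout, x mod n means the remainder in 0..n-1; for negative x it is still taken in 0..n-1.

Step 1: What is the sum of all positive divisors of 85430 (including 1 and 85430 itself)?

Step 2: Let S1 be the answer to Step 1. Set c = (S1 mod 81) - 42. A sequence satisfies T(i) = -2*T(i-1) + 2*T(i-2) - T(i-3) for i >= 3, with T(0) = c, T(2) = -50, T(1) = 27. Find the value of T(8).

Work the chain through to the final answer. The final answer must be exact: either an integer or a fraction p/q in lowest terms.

-26258

Step 1: 85430 = 2 * 5 * 8543; sigma = (1 + 2) * (1 + 5) * (1 + 8543) = 3 * 6 * 8544 = 153792; answer 153792
Step 2: S1 = 153792; c = 12; T(3) = -2*(-50) + 2*(27) - 1*(12) = 142; iterating: T(3)=142, T(4)=-411, T(5)=1156, T(6)=-3276, T(7)=9275, T(8)=-26258; answer -26258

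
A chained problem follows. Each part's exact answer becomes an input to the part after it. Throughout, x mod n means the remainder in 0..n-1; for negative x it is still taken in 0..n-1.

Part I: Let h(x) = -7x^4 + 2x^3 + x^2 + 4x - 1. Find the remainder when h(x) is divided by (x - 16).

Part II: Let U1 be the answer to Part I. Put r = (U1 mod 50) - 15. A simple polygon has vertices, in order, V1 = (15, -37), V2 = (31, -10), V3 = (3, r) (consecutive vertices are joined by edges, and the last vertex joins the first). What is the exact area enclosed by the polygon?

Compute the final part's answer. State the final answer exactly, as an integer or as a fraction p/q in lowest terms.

410

Part I: remainder = value at the root: -7*(16)^4 + 2*(16)^3 + 1*(16)^2 + 4*(16)^1 - 1 = (-458752) + (8192) + (256) + (64) + (-1) = -450241; answer -450241
Part II: U1 = -450241; r = -6; cross terms: (15*-10 - 31*-37)=997, (31*-6 - 3*-10)=-156, (3*-37 - 15*-6)=-21; twice the area = |820| = 820; area = 410; answer 410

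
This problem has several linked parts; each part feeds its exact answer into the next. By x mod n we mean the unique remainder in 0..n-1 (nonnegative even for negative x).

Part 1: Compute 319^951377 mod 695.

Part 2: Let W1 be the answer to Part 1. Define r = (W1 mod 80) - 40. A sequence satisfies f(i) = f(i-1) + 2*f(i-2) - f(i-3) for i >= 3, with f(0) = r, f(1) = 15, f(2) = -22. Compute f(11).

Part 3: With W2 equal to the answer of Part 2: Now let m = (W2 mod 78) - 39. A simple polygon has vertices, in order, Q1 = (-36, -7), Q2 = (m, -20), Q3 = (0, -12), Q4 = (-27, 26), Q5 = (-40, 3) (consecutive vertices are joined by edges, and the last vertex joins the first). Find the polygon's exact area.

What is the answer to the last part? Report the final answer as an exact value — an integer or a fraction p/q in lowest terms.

Part 1: squarings mod 695: 319^1=319, 319^2=291, 319^4=586, 319^8=66, 319^16=186, 319^32=541, 319^64=86, 319^128=446, 319^256=146, 319^512=466, 319^1024=316, 319^2048=471, 319^4096=136, 319^8192=426, 319^16384=81, 319^32768=306, 319^65536=506, 319^131072=276, 319^262144=421, 319^524288=16; 319^951377 = 319^1 * 319^16 * 319^64 * 319^1024 * 319^32768 * 319^131072 * 319^262144 * 319^524288 = 674 (mod 695); answer 674
Part 2: W1 = 674; r = -6; f(3) = 1*(-22) + 2*(15) - 1*(-6) = 14; iterating: f(3)=14, f(4)=-45, f(5)=5, f(6)=-99, f(7)=-44, f(8)=-247, f(9)=-236, f(10)=-686, f(11)=-911; answer -911
Part 3: W2 = -911; m = -14; cross terms: (-36*-20 - -14*-7)=622, (-14*-12 - 0*-20)=168, (0*26 - -27*-12)=-324, (-27*3 - -40*26)=959, (-40*-7 - -36*3)=388; twice the area = |1813| = 1813; area = 1813/2; answer 1813/2

1813/2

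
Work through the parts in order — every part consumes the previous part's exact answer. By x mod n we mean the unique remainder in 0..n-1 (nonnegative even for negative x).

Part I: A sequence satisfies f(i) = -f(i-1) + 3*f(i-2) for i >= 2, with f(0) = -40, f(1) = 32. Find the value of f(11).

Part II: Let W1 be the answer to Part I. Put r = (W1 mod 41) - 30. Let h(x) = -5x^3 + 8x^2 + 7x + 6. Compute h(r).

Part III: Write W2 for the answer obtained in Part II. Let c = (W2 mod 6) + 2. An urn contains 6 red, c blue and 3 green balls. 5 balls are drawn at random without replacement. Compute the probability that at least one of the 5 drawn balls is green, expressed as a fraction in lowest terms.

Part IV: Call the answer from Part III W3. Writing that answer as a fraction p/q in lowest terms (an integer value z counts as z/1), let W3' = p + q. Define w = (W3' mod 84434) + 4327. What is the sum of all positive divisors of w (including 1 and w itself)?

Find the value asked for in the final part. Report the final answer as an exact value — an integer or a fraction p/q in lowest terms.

Part I: f(2) = -1*(32) + 3*(-40) = -152; iterating: f(2)=-152, f(3)=248, f(4)=-704, f(5)=1448, f(6)=-3560, f(7)=7904, f(8)=-18584, f(9)=42296, f(10)=-98048, f(11)=224936; answer 224936
Part II: W1 = 224936; r = -20; -5*(-20)^3 + 8*(-20)^2 + 7*(-20)^1 + 6 = (40000) + (3200) + (-140) + (6) = 43066; answer 43066
Part III: W2 = 43066; c = 6; total draws C(15,5) = 3003; complement C(12,5) = 792; favorable 3003 - 792 = 2211; P = 67/91; answer 67/91
Part IV: W3 = 67/91; threaded value p + q = 158; w = 4485; 4485 = 3 * 5 * 13 * 23; sigma = (1 + 3) * (1 + 5) * (1 + 13) * (1 + 23) = 4 * 6 * 14 * 24 = 8064; answer 8064

8064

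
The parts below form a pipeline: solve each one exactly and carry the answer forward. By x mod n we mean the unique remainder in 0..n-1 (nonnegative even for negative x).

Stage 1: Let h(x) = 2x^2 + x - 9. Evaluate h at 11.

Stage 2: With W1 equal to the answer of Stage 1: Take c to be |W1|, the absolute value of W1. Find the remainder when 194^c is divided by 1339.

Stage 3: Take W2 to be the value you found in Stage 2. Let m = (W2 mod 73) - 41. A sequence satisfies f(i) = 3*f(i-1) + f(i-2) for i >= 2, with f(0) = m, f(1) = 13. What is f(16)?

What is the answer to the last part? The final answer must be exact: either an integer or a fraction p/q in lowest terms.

Stage 1: 2*(11)^2 + 1*(11)^1 - 9 = (242) + (11) + (-9) = 244; answer 244
Stage 2: W1 = 244; c = 244; squarings mod 1339: 194^1=194, 194^2=144, 194^4=651, 194^8=677, 194^16=391, 194^32=235, 194^64=326, 194^128=495; 194^244 = 194^4 * 194^16 * 194^32 * 194^64 * 194^128 = 1093 (mod 1339); answer 1093
Stage 3: W2 = 1093; m = 30; f(2) = 3*(13) + 1*(30) = 69; iterating: f(2)=69, f(3)=220, f(4)=729, f(5)=2407, f(6)=7950, f(7)=26257, f(8)=86721, f(9)=286420, f(10)=945981, f(11)=3124363, f(12)=10319070, f(13)=34081573, f(14)=112563789, f(15)=371772940, f(16)=1227882609; answer 1227882609

1227882609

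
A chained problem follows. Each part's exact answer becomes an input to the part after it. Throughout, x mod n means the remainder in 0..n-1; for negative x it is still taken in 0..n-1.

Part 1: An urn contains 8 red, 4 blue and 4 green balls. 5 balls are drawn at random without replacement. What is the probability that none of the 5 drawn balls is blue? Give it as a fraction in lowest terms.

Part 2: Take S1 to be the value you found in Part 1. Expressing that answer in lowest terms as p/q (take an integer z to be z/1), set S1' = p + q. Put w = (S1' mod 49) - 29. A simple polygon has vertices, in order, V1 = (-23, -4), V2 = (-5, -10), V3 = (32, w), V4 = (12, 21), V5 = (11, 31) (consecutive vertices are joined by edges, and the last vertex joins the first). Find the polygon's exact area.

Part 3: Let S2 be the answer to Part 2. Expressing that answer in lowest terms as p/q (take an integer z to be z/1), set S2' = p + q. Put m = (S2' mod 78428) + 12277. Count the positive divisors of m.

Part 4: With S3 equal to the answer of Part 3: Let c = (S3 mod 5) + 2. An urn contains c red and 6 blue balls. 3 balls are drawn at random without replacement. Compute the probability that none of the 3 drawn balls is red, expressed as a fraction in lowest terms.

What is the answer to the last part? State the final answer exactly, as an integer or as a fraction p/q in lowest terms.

Part 1: total draws C(16,5) = 4368; favorable C(12,5) = 792; P = 33/182; answer 33/182
Part 2: S1 = 33/182; threaded value p + q = 215; w = -10; cross terms: (-23*-10 - -5*-4)=210, (-5*-10 - 32*-10)=370, (32*21 - 12*-10)=792, (12*31 - 11*21)=141, (11*-4 - -23*31)=669; twice the area = |2182| = 2182; area = 1091; answer 1091
Part 3: S2 = 1091; threaded value p + q = 1092; m = 13369; 13369 = 29 * 461; number of divisors = (1+1) * (1+1) = 4; answer 4
Part 4: S3 = 4; c = 6; total draws C(12,3) = 220; favorable C(6,3) = 20; P = 1/11; answer 1/11

1/11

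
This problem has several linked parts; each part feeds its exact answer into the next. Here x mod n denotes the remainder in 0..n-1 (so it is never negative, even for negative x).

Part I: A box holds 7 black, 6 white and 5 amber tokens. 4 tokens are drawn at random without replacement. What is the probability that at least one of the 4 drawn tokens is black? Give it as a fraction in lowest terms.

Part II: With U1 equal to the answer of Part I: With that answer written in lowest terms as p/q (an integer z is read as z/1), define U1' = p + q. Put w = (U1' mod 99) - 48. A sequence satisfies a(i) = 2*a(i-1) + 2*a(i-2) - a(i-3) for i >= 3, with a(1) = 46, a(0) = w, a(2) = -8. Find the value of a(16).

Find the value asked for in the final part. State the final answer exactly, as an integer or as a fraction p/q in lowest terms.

Part I: total draws C(18,4) = 3060; complement C(11,4) = 330; favorable 3060 - 330 = 2730; P = 91/102; answer 91/102
Part II: U1 = 91/102; threaded value p + q = 193; w = 46; a(3) = 2*(-8) + 2*(46) - 1*(46) = 30; iterating: a(3)=30, a(4)=-2, a(5)=64, a(6)=94, a(7)=318, a(8)=760, a(9)=2062, a(10)=5326, a(11)=14016, a(12)=36622, a(13)=95950, a(14)=251128, a(15)=657534, a(16)=1721374; answer 1721374

1721374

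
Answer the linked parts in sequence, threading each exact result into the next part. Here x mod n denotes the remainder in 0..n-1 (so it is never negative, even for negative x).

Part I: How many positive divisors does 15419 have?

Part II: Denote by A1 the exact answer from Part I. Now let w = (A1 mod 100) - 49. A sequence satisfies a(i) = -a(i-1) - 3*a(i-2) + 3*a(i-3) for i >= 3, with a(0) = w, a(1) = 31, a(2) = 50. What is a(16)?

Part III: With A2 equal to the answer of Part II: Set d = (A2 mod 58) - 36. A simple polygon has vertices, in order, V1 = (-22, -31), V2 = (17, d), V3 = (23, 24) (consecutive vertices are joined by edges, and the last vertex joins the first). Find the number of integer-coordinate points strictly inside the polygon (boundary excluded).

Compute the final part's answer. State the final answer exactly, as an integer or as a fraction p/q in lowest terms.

979

Part I: 15419 = 17 * 907; number of divisors = (1+1) * (1+1) = 4; answer 4
Part II: A1 = 4; w = -45; a(3) = -1*(50) - 3*(31) + 3*(-45) = -278; iterating: a(3)=-278, a(4)=221, a(5)=763, a(6)=-2260, a(7)=634, a(8)=8435, a(9)=-17117, a(10)=-6286, a(11)=82942, a(12)=-115435, a(13)=-152249, a(14)=747380, a(15)=-636938, a(16)=-2061949; answer -2061949
Part III: A2 = -2061949; d = -27; cross terms: (-22*-27 - 17*-31)=1121, (17*24 - 23*-27)=1029, (23*-31 - -22*24)=-185; twice the area = |1965| = 1965; area = 1965/2; boundary points = 1 + 3 + 5 = 9; strictly interior points = area - boundary/2 + 1 = 979; answer 979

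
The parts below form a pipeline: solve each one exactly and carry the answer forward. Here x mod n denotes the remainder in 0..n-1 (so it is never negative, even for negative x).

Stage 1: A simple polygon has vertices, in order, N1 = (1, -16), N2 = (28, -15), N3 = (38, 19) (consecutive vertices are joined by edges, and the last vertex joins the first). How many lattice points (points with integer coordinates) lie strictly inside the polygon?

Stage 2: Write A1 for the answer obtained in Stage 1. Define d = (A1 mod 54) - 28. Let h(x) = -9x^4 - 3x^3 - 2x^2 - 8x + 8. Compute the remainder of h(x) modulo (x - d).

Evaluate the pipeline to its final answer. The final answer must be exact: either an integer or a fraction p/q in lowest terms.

Stage 1: cross terms: (1*-15 - 28*-16)=433, (28*19 - 38*-15)=1102, (38*-16 - 1*19)=-627; twice the area = |908| = 908; area = 454; boundary points = 1 + 2 + 1 = 4; strictly interior points = area - boundary/2 + 1 = 453; answer 453
Stage 2: A1 = 453; d = -7; remainder = value at the root: -9*(-7)^4 - 3*(-7)^3 - 2*(-7)^2 - 8*(-7)^1 + 8 = (-21609) + (1029) + (-98) + (56) + (8) = -20614; answer -20614

-20614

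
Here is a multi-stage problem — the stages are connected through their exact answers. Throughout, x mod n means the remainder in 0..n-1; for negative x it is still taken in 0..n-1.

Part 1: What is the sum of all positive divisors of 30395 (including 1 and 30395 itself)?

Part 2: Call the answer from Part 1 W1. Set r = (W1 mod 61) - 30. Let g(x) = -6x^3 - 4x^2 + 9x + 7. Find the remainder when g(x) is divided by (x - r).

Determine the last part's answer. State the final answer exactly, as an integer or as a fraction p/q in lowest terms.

128331

Part 1: 30395 = 5 * 6079; sigma = (1 + 5) * (1 + 6079) = 6 * 6080 = 36480; answer 36480
Part 2: W1 = 36480; r = -28; remainder = value at the root: -6*(-28)^3 - 4*(-28)^2 + 9*(-28)^1 + 7 = (131712) + (-3136) + (-252) + (7) = 128331; answer 128331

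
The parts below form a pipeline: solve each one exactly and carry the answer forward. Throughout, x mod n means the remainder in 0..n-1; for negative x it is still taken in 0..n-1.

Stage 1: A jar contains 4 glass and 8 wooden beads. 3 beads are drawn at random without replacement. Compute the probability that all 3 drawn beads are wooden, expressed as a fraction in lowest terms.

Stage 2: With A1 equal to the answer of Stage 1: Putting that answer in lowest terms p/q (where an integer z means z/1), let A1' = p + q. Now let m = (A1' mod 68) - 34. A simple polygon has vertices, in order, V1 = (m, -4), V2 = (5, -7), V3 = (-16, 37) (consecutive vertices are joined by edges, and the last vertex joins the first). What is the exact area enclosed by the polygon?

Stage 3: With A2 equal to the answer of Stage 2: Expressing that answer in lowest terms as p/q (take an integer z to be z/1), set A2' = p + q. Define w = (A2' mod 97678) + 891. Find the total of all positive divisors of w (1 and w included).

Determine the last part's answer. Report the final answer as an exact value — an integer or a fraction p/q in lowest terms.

5460

Stage 1: total draws C(12,3) = 220; favorable C(8,3) = 56; P = 14/55; answer 14/55
Stage 2: A1 = 14/55; threaded value p + q = 69; m = -33; cross terms: (-33*-7 - 5*-4)=251, (5*37 - -16*-7)=73, (-16*-4 - -33*37)=1285; twice the area = |1609| = 1609; area = 1609/2; answer 1609/2
Stage 3: A2 = 1609/2; threaded value p + q = 1611; w = 2502; 2502 = 2 * 3^2 * 139; sigma = (1 + 2) * (1 + 3 + 9) * (1 + 139) = 3 * 13 * 140 = 5460; answer 5460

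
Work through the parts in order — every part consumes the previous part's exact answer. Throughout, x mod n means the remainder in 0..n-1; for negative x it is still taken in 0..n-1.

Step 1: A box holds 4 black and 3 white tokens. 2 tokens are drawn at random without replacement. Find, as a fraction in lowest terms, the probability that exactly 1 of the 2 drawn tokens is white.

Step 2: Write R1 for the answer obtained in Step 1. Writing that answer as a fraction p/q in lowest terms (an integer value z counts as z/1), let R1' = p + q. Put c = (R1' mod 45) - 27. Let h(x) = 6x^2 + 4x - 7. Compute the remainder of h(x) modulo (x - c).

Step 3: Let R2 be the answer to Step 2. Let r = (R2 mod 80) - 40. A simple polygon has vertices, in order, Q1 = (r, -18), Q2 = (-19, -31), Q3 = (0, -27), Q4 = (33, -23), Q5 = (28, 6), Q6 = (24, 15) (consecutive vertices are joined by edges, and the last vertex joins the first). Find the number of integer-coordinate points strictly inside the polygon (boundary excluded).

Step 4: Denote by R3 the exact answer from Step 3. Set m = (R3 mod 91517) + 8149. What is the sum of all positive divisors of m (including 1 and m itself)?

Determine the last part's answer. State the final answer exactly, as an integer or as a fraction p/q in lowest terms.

Step 1: total draws C(7,2) = 21; favorable C(3,1)*C(4,1) = 12; P = 4/7; answer 4/7
Step 2: R1 = 4/7; threaded value p + q = 11; c = -16; remainder = value at the root: 6*(-16)^2 + 4*(-16)^1 - 7 = (1536) + (-64) + (-7) = 1465; answer 1465
Step 3: R2 = 1465; r = -15; cross terms: (-15*-31 - -19*-18)=123, (-19*-27 - 0*-31)=513, (0*-23 - 33*-27)=891, (33*6 - 28*-23)=842, (28*15 - 24*6)=276, (24*-18 - -15*15)=-207; twice the area = |2438| = 2438; area = 1219; boundary points = 1 + 1 + 1 + 1 + 1 + 3 = 8; strictly interior points = area - boundary/2 + 1 = 1216; answer 1216
Step 4: R3 = 1216; m = 9365; 9365 = 5 * 1873; sigma = (1 + 5) * (1 + 1873) = 6 * 1874 = 11244; answer 11244

11244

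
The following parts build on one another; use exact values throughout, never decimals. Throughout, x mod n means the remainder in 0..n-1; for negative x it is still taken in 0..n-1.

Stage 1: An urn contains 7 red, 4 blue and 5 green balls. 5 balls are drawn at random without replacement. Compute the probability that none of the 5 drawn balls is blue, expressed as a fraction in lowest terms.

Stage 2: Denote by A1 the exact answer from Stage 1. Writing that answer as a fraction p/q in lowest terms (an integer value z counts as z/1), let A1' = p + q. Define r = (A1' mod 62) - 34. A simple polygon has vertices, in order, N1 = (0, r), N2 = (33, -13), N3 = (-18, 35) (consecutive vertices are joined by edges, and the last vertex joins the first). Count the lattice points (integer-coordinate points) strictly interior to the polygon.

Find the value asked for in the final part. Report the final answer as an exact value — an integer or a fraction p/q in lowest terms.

Stage 1: total draws C(16,5) = 4368; favorable C(12,5) = 792; P = 33/182; answer 33/182
Stage 2: A1 = 33/182; threaded value p + q = 215; r = -5; cross terms: (0*-13 - 33*-5)=165, (33*35 - -18*-13)=921, (-18*-5 - 0*35)=90; twice the area = |1176| = 1176; area = 588; boundary points = 1 + 3 + 2 = 6; strictly interior points = area - boundary/2 + 1 = 586; answer 586

586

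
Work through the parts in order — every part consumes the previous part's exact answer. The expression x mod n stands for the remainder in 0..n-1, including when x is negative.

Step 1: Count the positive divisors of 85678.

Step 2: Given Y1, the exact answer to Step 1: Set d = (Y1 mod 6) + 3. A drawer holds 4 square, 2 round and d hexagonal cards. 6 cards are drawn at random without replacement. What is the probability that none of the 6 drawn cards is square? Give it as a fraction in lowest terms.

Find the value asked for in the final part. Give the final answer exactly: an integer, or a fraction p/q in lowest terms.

7/143

Step 1: 85678 = 2 * 42839; number of divisors = (1+1) * (1+1) = 4; answer 4
Step 2: Y1 = 4; d = 7; total draws C(13,6) = 1716; favorable C(9,6) = 84; P = 7/143; answer 7/143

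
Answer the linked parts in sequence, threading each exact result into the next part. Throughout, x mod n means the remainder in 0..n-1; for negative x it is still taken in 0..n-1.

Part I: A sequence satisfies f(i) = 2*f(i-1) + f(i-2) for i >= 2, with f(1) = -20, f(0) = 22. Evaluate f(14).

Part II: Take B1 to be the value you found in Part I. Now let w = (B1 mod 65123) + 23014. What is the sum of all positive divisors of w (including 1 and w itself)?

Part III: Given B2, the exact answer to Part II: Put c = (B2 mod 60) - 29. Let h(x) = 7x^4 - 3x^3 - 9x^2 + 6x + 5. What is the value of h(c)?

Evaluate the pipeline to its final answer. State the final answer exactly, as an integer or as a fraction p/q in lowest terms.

Part I: f(2) = 2*(-20) + 1*(22) = -18; iterating: f(2)=-18, f(3)=-56, f(4)=-130, f(5)=-316, f(6)=-762, f(7)=-1840, f(8)=-4442, f(9)=-10724, f(10)=-25890, f(11)=-62504, f(12)=-150898, f(13)=-364300, f(14)=-879498; answer -879498
Part II: B1 = -879498; w = 55238; 55238 = 2 * 71 * 389; sigma = (1 + 2) * (1 + 71) * (1 + 389) = 3 * 72 * 390 = 84240; answer 84240
Part III: B2 = 84240; c = -29; 7*(-29)^4 - 3*(-29)^3 - 9*(-29)^2 + 6*(-29)^1 + 5 = (4950967) + (73167) + (-7569) + (-174) + (5) = 5016396; answer 5016396

5016396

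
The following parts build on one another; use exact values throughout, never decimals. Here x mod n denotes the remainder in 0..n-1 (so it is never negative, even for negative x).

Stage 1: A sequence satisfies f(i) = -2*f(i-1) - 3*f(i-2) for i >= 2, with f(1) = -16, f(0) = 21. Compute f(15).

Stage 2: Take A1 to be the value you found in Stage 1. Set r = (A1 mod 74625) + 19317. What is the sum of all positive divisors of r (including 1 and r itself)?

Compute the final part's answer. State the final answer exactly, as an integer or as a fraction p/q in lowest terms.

48840

Stage 1: f(2) = -2*(-16) - 3*(21) = -31; iterating: f(2)=-31, f(3)=110, f(4)=-127, f(5)=-76, f(6)=533, f(7)=-838, f(8)=77, f(9)=2360, f(10)=-4951, f(11)=2822, f(12)=9209, f(13)=-26884, f(14)=26141, f(15)=28370; answer 28370
Stage 2: A1 = 28370; r = 47687; 47687 = 43 * 1109; sigma = (1 + 43) * (1 + 1109) = 44 * 1110 = 48840; answer 48840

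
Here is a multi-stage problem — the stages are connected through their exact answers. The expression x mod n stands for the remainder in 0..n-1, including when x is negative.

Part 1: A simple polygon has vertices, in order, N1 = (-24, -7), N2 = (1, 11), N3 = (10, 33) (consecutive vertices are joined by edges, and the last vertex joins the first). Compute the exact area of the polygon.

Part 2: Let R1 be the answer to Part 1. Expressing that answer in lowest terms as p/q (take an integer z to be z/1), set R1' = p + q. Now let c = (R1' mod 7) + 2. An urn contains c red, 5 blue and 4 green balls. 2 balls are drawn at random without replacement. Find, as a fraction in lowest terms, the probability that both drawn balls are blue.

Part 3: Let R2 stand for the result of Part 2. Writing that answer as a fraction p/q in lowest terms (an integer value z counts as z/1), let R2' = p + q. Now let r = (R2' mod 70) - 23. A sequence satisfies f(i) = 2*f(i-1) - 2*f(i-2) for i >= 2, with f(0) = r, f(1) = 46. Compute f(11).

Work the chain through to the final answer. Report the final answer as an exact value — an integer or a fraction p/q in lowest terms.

2752

Part 1: cross terms: (-24*11 - 1*-7)=-257, (1*33 - 10*11)=-77, (10*-7 - -24*33)=722; twice the area = |388| = 388; area = 194; answer 194
Part 2: R1 = 194; threaded value p + q = 195; c = 8; total draws C(17,2) = 136; favorable C(5,2) = 10; P = 5/68; answer 5/68
Part 3: R2 = 5/68; threaded value p + q = 73; r = -20; f(2) = 2*(46) - 2*(-20) = 132; iterating: f(2)=132, f(3)=172, f(4)=80, f(5)=-184, f(6)=-528, f(7)=-688, f(8)=-320, f(9)=736, f(10)=2112, f(11)=2752; answer 2752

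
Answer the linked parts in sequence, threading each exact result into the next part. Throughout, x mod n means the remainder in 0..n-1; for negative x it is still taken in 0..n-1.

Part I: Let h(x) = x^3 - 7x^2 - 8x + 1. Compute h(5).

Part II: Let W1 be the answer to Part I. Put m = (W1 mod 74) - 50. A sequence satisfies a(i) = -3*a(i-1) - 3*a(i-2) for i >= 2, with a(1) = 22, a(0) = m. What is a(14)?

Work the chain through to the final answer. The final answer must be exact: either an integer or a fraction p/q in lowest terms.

Part I: 1*(5)^3 - 7*(5)^2 - 8*(5)^1 + 1 = (125) + (-175) + (-40) + (1) = -89; answer -89
Part II: W1 = -89; m = 9; a(2) = -3*(22) - 3*(9) = -93; iterating: a(2)=-93, a(3)=213, a(4)=-360, a(5)=441, a(6)=-243, a(7)=-594, a(8)=2511, a(9)=-5751, a(10)=9720, a(11)=-11907, a(12)=6561, a(13)=16038, a(14)=-67797; answer -67797

-67797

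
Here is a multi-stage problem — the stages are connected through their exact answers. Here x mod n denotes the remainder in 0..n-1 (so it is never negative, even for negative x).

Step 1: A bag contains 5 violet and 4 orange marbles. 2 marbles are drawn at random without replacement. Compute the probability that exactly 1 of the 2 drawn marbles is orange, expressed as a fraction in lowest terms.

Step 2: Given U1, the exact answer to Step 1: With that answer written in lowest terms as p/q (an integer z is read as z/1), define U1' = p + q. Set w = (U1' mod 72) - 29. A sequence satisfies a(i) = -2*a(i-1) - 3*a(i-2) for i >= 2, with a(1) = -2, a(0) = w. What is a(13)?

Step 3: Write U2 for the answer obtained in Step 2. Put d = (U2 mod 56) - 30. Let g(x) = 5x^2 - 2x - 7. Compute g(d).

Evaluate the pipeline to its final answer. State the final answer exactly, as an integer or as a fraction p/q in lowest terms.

737

Step 1: total draws C(9,2) = 36; favorable C(4,1)*C(5,1) = 20; P = 5/9; answer 5/9
Step 2: U1 = 5/9; threaded value p + q = 14; w = -15; a(2) = -2*(-2) - 3*(-15) = 49; iterating: a(2)=49, a(3)=-92, a(4)=37, a(5)=202, a(6)=-515, a(7)=424, a(8)=697, a(9)=-2666, a(10)=3241, a(11)=1516, a(12)=-12755, a(13)=20962; answer 20962
Step 3: U2 = 20962; d = -12; 5*(-12)^2 - 2*(-12)^1 - 7 = (720) + (24) + (-7) = 737; answer 737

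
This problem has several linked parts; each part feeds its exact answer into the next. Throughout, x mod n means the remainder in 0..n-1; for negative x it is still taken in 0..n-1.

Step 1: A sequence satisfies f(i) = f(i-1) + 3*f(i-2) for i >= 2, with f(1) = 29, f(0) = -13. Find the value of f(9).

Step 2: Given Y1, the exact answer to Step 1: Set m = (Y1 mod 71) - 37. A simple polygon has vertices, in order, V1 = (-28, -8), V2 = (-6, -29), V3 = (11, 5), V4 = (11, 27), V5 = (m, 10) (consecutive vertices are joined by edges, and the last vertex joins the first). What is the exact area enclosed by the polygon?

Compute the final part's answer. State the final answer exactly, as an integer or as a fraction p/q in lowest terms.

2245/2

Step 1: f(2) = 1*(29) + 3*(-13) = -10; iterating: f(2)=-10, f(3)=77, f(4)=47, f(5)=278, f(6)=419, f(7)=1253, f(8)=2510, f(9)=6269; answer 6269
Step 2: Y1 = 6269; m = -16; cross terms: (-28*-29 - -6*-8)=764, (-6*5 - 11*-29)=289, (11*27 - 11*5)=242, (11*10 - -16*27)=542, (-16*-8 - -28*10)=408; twice the area = |2245| = 2245; area = 2245/2; answer 2245/2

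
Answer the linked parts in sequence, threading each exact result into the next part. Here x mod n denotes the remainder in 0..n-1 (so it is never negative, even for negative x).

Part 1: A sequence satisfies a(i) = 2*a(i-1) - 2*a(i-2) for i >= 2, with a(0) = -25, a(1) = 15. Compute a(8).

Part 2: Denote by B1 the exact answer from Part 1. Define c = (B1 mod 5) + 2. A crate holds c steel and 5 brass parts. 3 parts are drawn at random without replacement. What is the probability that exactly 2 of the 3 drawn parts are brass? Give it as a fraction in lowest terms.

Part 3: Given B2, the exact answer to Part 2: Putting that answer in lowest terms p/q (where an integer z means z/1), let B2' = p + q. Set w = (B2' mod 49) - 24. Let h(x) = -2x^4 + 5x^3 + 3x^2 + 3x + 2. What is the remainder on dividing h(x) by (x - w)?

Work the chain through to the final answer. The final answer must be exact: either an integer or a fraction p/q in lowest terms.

-67637

Part 1: a(2) = 2*(15) - 2*(-25) = 80; iterating: a(2)=80, a(3)=130, a(4)=100, a(5)=-60, a(6)=-320, a(7)=-520, a(8)=-400; answer -400
Part 2: B1 = -400; c = 2; total draws C(7,3) = 35; favorable C(5,2)*C(2,1) = 20; P = 4/7; answer 4/7
Part 3: B2 = 4/7; threaded value p + q = 11; w = -13; remainder = value at the root: -2*(-13)^4 + 5*(-13)^3 + 3*(-13)^2 + 3*(-13)^1 + 2 = (-57122) + (-10985) + (507) + (-39) + (2) = -67637; answer -67637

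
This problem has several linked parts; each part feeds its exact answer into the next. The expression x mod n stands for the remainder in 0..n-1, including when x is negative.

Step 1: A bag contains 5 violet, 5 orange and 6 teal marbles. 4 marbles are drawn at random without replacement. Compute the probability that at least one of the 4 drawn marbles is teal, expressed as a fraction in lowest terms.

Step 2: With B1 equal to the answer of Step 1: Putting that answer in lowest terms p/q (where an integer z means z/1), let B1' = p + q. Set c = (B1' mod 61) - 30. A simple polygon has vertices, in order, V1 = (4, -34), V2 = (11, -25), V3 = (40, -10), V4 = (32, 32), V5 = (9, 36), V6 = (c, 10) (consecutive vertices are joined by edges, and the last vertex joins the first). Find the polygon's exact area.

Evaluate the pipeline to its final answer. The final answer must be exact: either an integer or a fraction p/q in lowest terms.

1174

Step 1: total draws C(16,4) = 1820; complement C(10,4) = 210; favorable 1820 - 210 = 1610; P = 23/26; answer 23/26
Step 2: B1 = 23/26; threaded value p + q = 49; c = 19; cross terms: (4*-25 - 11*-34)=274, (11*-10 - 40*-25)=890, (40*32 - 32*-10)=1600, (32*36 - 9*32)=864, (9*10 - 19*36)=-594, (19*-34 - 4*10)=-686; twice the area = |2348| = 2348; area = 1174; answer 1174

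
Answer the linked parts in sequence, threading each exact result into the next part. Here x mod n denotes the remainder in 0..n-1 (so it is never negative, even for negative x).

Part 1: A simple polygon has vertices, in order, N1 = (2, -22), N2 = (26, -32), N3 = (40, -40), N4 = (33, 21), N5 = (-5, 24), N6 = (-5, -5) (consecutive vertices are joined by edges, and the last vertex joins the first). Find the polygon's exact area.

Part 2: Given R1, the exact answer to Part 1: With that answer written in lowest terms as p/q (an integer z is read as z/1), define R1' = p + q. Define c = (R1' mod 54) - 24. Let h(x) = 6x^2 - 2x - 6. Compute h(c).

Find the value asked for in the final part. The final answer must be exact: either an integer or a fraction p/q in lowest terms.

1142

Part 1: cross terms: (2*-32 - 26*-22)=508, (26*-40 - 40*-32)=240, (40*21 - 33*-40)=2160, (33*24 - -5*21)=897, (-5*-5 - -5*24)=145, (-5*-22 - 2*-5)=120; twice the area = |4070| = 4070; area = 2035; answer 2035
Part 2: R1 = 2035; threaded value p + q = 2036; c = 14; 6*(14)^2 - 2*(14)^1 - 6 = (1176) + (-28) + (-6) = 1142; answer 1142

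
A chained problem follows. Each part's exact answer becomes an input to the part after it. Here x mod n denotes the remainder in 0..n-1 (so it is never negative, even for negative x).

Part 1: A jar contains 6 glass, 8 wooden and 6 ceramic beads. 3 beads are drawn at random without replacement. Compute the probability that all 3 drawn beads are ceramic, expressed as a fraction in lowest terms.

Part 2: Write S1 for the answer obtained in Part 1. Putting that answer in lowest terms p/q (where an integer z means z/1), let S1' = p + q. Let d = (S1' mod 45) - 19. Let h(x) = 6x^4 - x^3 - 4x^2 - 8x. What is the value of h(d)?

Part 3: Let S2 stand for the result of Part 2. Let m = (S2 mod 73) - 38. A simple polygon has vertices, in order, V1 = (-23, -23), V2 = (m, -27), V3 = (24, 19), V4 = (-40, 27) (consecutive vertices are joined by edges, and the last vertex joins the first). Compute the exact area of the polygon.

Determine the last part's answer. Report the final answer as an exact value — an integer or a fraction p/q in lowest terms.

1563

Part 1: total draws C(20,3) = 1140; favorable C(6,3) = 20; P = 1/57; answer 1/57
Part 2: S1 = 1/57; threaded value p + q = 58; d = -6; 6*(-6)^4 - 1*(-6)^3 - 4*(-6)^2 - 8*(-6)^1 = (7776) + (216) + (-144) + (48) = 7896; answer 7896
Part 3: S2 = 7896; m = -26; cross terms: (-23*-27 - -26*-23)=23, (-26*19 - 24*-27)=154, (24*27 - -40*19)=1408, (-40*-23 - -23*27)=1541; twice the area = |3126| = 3126; area = 1563; answer 1563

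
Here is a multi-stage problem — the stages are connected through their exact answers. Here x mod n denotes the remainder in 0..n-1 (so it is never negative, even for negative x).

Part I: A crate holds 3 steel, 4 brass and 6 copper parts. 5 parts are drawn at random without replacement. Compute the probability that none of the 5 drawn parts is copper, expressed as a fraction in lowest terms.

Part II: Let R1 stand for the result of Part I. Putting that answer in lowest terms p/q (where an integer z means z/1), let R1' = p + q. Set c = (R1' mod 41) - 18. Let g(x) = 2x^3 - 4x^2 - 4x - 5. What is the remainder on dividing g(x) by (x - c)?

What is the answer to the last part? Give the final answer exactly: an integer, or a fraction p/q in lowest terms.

Part I: total draws C(13,5) = 1287; favorable C(7,5) = 21; P = 7/429; answer 7/429
Part II: R1 = 7/429; threaded value p + q = 436; c = 8; remainder = value at the root: 2*(8)^3 - 4*(8)^2 - 4*(8)^1 - 5 = (1024) + (-256) + (-32) + (-5) = 731; answer 731

731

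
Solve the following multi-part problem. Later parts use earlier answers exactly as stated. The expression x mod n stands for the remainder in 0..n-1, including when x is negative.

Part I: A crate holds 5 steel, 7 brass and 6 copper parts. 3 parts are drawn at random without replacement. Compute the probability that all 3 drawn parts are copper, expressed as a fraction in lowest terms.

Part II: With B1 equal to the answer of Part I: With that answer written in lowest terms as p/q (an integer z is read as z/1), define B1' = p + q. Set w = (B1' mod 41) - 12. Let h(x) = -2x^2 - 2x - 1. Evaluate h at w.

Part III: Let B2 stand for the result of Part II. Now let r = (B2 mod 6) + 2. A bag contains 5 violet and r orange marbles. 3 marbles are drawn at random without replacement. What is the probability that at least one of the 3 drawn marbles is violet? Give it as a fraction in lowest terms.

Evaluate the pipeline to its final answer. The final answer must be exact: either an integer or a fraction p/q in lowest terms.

55/56

Part I: total draws C(18,3) = 816; favorable C(6,3) = 20; P = 5/204; answer 5/204
Part II: B1 = 5/204; threaded value p + q = 209; w = -8; -2*(-8)^2 - 2*(-8)^1 - 1 = (-128) + (16) + (-1) = -113; answer -113
Part III: B2 = -113; r = 3; total draws C(8,3) = 56; complement C(3,3) = 1; favorable 56 - 1 = 55; P = 55/56; answer 55/56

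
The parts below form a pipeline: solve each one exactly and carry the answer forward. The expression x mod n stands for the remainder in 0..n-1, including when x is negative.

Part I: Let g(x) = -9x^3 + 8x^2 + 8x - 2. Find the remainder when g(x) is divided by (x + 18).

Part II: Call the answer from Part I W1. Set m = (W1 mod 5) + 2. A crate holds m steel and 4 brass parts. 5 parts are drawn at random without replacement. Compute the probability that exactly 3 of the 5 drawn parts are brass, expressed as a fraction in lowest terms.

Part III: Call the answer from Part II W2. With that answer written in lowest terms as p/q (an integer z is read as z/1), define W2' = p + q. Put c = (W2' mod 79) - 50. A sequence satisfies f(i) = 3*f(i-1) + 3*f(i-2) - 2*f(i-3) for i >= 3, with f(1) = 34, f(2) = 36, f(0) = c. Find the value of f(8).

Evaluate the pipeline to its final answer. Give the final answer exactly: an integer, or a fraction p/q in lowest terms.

153420

Part I: remainder = value at the root: -9*(-18)^3 + 8*(-18)^2 + 8*(-18)^1 - 2 = (52488) + (2592) + (-144) + (-2) = 54934; answer 54934
Part II: W1 = 54934; m = 6; total draws C(10,5) = 252; favorable C(4,3)*C(6,2) = 60; P = 5/21; answer 5/21
Part III: W2 = 5/21; threaded value p + q = 26; c = -24; f(3) = 3*(36) + 3*(34) - 2*(-24) = 258; iterating: f(3)=258, f(4)=814, f(5)=3144, f(6)=11358, f(7)=41878, f(8)=153420; answer 153420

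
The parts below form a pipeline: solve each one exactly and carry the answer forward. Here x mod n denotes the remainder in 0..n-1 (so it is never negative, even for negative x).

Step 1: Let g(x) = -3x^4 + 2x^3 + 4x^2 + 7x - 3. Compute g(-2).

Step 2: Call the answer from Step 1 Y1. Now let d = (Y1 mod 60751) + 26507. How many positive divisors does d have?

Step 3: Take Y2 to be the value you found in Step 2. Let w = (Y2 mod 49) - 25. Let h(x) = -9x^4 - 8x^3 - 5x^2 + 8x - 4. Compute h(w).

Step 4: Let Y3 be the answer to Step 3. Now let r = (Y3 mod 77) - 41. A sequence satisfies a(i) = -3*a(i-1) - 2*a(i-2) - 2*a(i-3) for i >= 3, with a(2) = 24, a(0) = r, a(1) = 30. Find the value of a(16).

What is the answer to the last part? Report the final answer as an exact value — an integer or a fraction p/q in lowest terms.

Step 1: -3*(-2)^4 + 2*(-2)^3 + 4*(-2)^2 + 7*(-2)^1 - 3 = (-48) + (-16) + (16) + (-14) + (-3) = -65; answer -65
Step 2: Y1 = -65; d = 87193; 87193 = 17 * 23 * 223; number of divisors = (1+1) * (1+1) * (1+1) = 8; answer 8
Step 3: Y2 = 8; w = -17; -9*(-17)^4 - 8*(-17)^3 - 5*(-17)^2 + 8*(-17)^1 - 4 = (-751689) + (39304) + (-1445) + (-136) + (-4) = -713970; answer -713970
Step 4: Y3 = -713970; r = 10; a(3) = -3*(24) - 2*(30) - 2*(10) = -152; iterating: a(3)=-152, a(4)=348, a(5)=-788, a(6)=1972, a(7)=-5036, a(8)=12740, a(9)=-32092, a(10)=80868, a(11)=-203900, a(12)=514148, a(13)=-1296380, a(14)=3268644, a(15)=-8241468, a(16)=20779876; answer 20779876

20779876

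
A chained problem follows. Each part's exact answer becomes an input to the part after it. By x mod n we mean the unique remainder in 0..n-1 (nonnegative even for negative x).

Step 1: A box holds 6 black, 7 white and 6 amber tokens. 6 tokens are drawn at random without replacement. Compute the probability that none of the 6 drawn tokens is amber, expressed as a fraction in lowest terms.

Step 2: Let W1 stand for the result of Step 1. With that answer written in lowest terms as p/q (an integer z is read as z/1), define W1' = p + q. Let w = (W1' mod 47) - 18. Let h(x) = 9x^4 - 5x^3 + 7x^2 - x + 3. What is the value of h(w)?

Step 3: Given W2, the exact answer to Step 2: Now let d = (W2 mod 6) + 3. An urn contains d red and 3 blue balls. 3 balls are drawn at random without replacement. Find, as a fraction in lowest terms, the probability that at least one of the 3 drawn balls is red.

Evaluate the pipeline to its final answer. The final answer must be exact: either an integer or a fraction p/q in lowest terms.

34/35

Step 1: total draws C(19,6) = 27132; favorable C(13,6) = 1716; P = 143/2261; answer 143/2261
Step 2: W1 = 143/2261; threaded value p + q = 2404; w = -11; 9*(-11)^4 - 5*(-11)^3 + 7*(-11)^2 - 1*(-11)^1 + 3 = (131769) + (6655) + (847) + (11) + (3) = 139285; answer 139285
Step 3: W2 = 139285; d = 4; total draws C(7,3) = 35; complement C(3,3) = 1; favorable 35 - 1 = 34; P = 34/35; answer 34/35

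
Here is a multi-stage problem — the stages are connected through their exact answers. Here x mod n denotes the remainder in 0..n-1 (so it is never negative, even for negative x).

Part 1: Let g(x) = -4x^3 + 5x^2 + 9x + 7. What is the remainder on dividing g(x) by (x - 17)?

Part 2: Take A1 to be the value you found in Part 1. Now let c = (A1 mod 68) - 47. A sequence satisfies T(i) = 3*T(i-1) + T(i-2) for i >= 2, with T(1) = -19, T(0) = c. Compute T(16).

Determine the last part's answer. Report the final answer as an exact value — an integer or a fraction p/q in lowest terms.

Part 1: remainder = value at the root: -4*(17)^3 + 5*(17)^2 + 9*(17)^1 + 7 = (-19652) + (1445) + (153) + (7) = -18047; answer -18047
Part 2: A1 = -18047; c = -6; T(2) = 3*(-19) + 1*(-6) = -63; iterating: T(2)=-63, T(3)=-208, T(4)=-687, T(5)=-2269, T(6)=-7494, T(7)=-24751, T(8)=-81747, T(9)=-269992, T(10)=-891723, T(11)=-2945161, T(12)=-9727206, T(13)=-32126779, T(14)=-106107543, T(15)=-350449408, T(16)=-1157455767; answer -1157455767

-1157455767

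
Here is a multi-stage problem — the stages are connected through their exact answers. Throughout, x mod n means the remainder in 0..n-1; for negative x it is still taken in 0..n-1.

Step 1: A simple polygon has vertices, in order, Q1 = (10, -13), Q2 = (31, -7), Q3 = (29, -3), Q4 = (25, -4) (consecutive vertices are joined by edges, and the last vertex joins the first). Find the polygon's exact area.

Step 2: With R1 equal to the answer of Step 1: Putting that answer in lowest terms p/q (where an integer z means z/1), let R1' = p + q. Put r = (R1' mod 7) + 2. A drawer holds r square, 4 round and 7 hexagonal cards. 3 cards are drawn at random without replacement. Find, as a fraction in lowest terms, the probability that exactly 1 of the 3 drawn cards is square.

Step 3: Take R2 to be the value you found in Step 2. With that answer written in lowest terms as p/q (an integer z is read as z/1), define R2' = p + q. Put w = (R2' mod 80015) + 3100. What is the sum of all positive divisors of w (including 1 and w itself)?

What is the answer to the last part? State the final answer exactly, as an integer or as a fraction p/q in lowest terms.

Step 1: cross terms: (10*-7 - 31*-13)=333, (31*-3 - 29*-7)=110, (29*-4 - 25*-3)=-41, (25*-13 - 10*-4)=-285; twice the area = |117| = 117; area = 117/2; answer 117/2
Step 2: R1 = 117/2; threaded value p + q = 119; r = 2; total draws C(13,3) = 286; favorable C(2,1)*C(11,2) = 110; P = 5/13; answer 5/13
Step 3: R2 = 5/13; threaded value p + q = 18; w = 3118; 3118 = 2 * 1559; sigma = (1 + 2) * (1 + 1559) = 3 * 1560 = 4680; answer 4680

4680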